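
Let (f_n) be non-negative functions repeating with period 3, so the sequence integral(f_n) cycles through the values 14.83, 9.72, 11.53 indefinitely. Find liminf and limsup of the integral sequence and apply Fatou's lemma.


The sequence (integral(f_n)) is periodic with period 3, repeating the values 14.83, 9.72, 11.53 indefinitely.
Step 1: For a periodic sequence, every tail (a_m, a_(m+1), ...) contains all 3 period values infinitely often.
Step 2: Hence inf of every tail = min of the period values = min(14.83, 9.72, 11.53) = 9.72.
        liminf_n integral(f_n) = sup over m of (inf of tail from m) = 9.72.
Step 3: Similarly sup of every tail = max of the period values = 14.83.
        limsup_n integral(f_n) = 14.83.
Step 4: Fatou's lemma: integral(liminf_n f_n) <= liminf_n integral(f_n) = 9.72.
        So the integral of the pointwise liminf is at most 9.72.


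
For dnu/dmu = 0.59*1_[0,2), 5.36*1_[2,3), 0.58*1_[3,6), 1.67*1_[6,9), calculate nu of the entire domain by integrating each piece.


Integrate each piece of the Radon-Nikodym derivative:
Step 1: integral_0^2 0.59 dx = 0.59*(2-0) = 0.59*2 = 1.18
Step 2: integral_2^3 5.36 dx = 5.36*(3-2) = 5.36*1 = 5.36
Step 3: integral_3^6 0.58 dx = 0.58*(6-3) = 0.58*3 = 1.74
Step 4: integral_6^9 1.67 dx = 1.67*(9-6) = 1.67*3 = 5.01
Total: 1.18 + 5.36 + 1.74 + 5.01 = 13.29


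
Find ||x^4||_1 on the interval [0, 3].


Step 1: ||f||_1 = (integral_0^3 |x^4|^1 dx)^(1/1)
     = (integral_0^3 x^4 dx)^(1/1)
Step 2: integral_0^3 x^4 dx = [x^5/(5)] from 0 to 3 = 3^5/5
     = 243/5 = 48.6
Step 3: ||f||_1 = (48.6)^(1/1) = 48.6


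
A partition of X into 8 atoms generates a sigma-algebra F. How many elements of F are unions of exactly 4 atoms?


Each element of F is a union of some subset of the 8 atoms.
Elements that are unions of exactly 4 atoms correspond to 4-element subsets of the 8 atoms.
Count = C(8, 4) = 8! / (4! * 4!) = 70.


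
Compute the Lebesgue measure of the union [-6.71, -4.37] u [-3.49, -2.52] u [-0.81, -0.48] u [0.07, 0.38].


For pairwise disjoint intervals, m(union) = sum of lengths.
= (-4.37 - -6.71) + (-2.52 - -3.49) + (-0.48 - -0.81) + (0.38 - 0.07)
= 2.34 + 0.97 + 0.33 + 0.31
= 3.95


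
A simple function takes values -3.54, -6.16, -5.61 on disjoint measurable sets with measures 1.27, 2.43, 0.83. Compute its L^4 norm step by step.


Step 1: Compute |f_i|^4 for each value:
  |-3.54|^4 = 157.040999
  |-6.16|^4 = 1439.868559
  |-5.61|^4 = 990.493078
Step 2: Multiply by measures and sum:
  157.040999 * 1.27 = 199.442068
  1439.868559 * 2.43 = 3498.880599
  990.493078 * 0.83 = 822.109255
Sum = 199.442068 + 3498.880599 + 822.109255 = 4520.431922
Step 3: Take the p-th root:
||f||_4 = (4520.431922)^(1/4) = 8.199644


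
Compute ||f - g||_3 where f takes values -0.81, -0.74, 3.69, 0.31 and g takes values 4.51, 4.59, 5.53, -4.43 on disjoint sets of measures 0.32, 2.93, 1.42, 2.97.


Step 1: Compute differences f_i - g_i:
  -0.81 - 4.51 = -5.32
  -0.74 - 4.59 = -5.33
  3.69 - 5.53 = -1.84
  0.31 - -4.43 = 4.74
Step 2: Compute |diff|^3 * measure for each set:
  |-5.32|^3 * 0.32 = 150.568768 * 0.32 = 48.182006
  |-5.33|^3 * 2.93 = 151.419437 * 2.93 = 443.65895
  |-1.84|^3 * 1.42 = 6.229504 * 1.42 = 8.845896
  |4.74|^3 * 2.97 = 106.496424 * 2.97 = 316.294379
Step 3: Sum = 816.981231
Step 4: ||f-g||_3 = (816.981231)^(1/3) = 9.348402


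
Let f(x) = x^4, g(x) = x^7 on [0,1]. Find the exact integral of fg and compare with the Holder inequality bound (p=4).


Step 1: Exact integral of f*g = integral(x^11, 0, 1) = 1/12
     = 0.083333
Step 2: Holder bound with p=4, q=1.333333:
  ||f||_p = (integral x^16 dx)^(1/4) = (1/17)^(1/4) = 0.492479
  ||g||_q = (integral x^9.333333 dx)^(1/1.333333) = (1/10.333333)^(1/1.333333) = 0.173508
Step 3: Holder bound = ||f||_p * ||g||_q = 0.492479 * 0.173508 = 0.085449
Verification: 0.083333 <= 0.085449 (Holder holds)


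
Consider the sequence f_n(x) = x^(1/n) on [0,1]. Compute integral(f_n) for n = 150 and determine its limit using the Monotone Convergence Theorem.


At n = 150: f_150(x) = x^(1/150).
Step 1: integral(x^(1/150), 0, 1) = [x^(1/150+1) / (1/150+1)] from 0 to 1
     = 1 / (1/150 + 1) = 1 / ((150+1)/150) = 150/(150+1)
     = 150/151 = 0.993377
Step 2: As n -> infinity, f_n(x) = x^(1/n) -> 1 for x in (0,1], and f_n is increasing in n.
By MCT, lim_n integral(f_n) = integral(lim_n f_n) = integral(1, 0, 1) = 1.
Step 3: Verify convergence: 150/151 = 0.993377 -> 1


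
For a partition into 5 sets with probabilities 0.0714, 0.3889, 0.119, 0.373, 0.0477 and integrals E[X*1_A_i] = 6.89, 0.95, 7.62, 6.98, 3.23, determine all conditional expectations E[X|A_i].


For each cell A_i: E[X|A_i] = E[X*1_A_i] / P(A_i)
Step 1: E[X|A_1] = 6.89 / 0.0714 = 96.498599
Step 2: E[X|A_2] = 0.95 / 0.3889 = 2.442787
Step 3: E[X|A_3] = 7.62 / 0.119 = 64.033613
Step 4: E[X|A_4] = 6.98 / 0.373 = 18.713137
Step 5: E[X|A_5] = 3.23 / 0.0477 = 67.714885
Verification: E[X] = sum E[X*1_A_i] = 6.89 + 0.95 + 7.62 + 6.98 + 3.23 = 25.67


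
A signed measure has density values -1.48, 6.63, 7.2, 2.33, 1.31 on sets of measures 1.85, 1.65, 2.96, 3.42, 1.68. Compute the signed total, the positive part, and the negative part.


Step 1: Compute signed measure on each set:
  Set 1: -1.48 * 1.85 = -2.738
  Set 2: 6.63 * 1.65 = 10.9395
  Set 3: 7.2 * 2.96 = 21.312
  Set 4: 2.33 * 3.42 = 7.9686
  Set 5: 1.31 * 1.68 = 2.2008
Step 2: Total signed measure = (-2.738) + (10.9395) + (21.312) + (7.9686) + (2.2008)
     = 39.6829
Step 3: Positive part mu+(X) = sum of positive contributions = 42.4209
Step 4: Negative part mu-(X) = |sum of negative contributions| = 2.738


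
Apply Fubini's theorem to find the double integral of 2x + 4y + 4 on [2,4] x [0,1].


By Fubini, integrate in x first, then y.
Step 1: Fix y, integrate over x in [2,4]:
  integral(2x + 4y + 4, x=2..4)
  = 2*(4^2 - 2^2)/2 + (4y + 4)*(4 - 2)
  = 12 + (4y + 4)*2
  = 12 + 8y + 8
  = 20 + 8y
Step 2: Integrate over y in [0,1]:
  integral(20 + 8y, y=0..1)
  = 20*1 + 8*(1^2 - 0^2)/2
  = 20 + 4
  = 24


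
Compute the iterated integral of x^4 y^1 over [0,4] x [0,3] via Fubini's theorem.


By Fubini's theorem, the double integral factors as a product of single integrals:
Step 1: integral_0^4 x^4 dx = [x^5/5] from 0 to 4
     = 4^5/5 = 204.8
Step 2: integral_0^3 y^1 dy = [y^2/2] from 0 to 3
     = 3^2/2 = 4.5
Step 3: Double integral = 204.8 * 4.5 = 921.6


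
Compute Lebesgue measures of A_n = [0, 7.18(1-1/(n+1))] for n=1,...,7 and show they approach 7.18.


By continuity of measure from below: if A_n increases to A, then m(A_n) -> m(A).
Here A = [0, 7.18], so m(A) = 7.18
Step 1: a_1 = 7.18*(1 - 1/2) = 3.59, m(A_1) = 3.59
Step 2: a_2 = 7.18*(1 - 1/3) = 4.7867, m(A_2) = 4.7867
Step 3: a_3 = 7.18*(1 - 1/4) = 5.385, m(A_3) = 5.385
Step 4: a_4 = 7.18*(1 - 1/5) = 5.744, m(A_4) = 5.744
Step 5: a_5 = 7.18*(1 - 1/6) = 5.9833, m(A_5) = 5.9833
Step 6: a_6 = 7.18*(1 - 1/7) = 6.1543, m(A_6) = 6.1543
Step 7: a_7 = 7.18*(1 - 1/8) = 6.2825, m(A_7) = 6.2825
Limit: m(A_n) -> m([0,7.18]) = 7.18


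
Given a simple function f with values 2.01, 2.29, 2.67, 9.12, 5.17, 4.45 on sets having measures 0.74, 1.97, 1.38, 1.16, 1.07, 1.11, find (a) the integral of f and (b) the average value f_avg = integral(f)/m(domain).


Step 1: Integral = sum(value_i * measure_i)
= 2.01*0.74 + 2.29*1.97 + 2.67*1.38 + 9.12*1.16 + 5.17*1.07 + 4.45*1.11
= 1.4874 + 4.5113 + 3.6846 + 10.5792 + 5.5319 + 4.9395
= 30.7339
Step 2: Total measure of domain = 0.74 + 1.97 + 1.38 + 1.16 + 1.07 + 1.11 = 7.43
Step 3: Average value = 30.7339 / 7.43 = 4.13646


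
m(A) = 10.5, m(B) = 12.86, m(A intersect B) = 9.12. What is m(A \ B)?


m(A \ B) = m(A) - m(A n B)
= 10.5 - 9.12
= 1.38


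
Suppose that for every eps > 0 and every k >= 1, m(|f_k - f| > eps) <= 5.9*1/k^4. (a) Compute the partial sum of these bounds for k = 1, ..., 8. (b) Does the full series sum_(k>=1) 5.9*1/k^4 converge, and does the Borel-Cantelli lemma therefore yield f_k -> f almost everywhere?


Step 1: List the terms 5.9*1/k^4 for k = 1 to 8:
  k=1: 5.9
  k=2: 0.36875
  k=3: 0.07284
  k=4: 0.023047
  k=5: 0.00944
  k=6: 0.004552
  k=7: 0.002457
  k=8: 0.00144
Step 2: Partial sum = 5.9 + 0.36875 + 0.07284 + 0.023047 + 0.00944 + 0.004552 + 0.002457 + 0.00144
     = 6.382527
Step 3: The full series sum_(k>=1) 5.9*1/k^4 converges (p-series with p = 4 > 1; a constant multiple of a convergent series converges).
Step 4: Fix eps > 0. Since sum_k m(|f_k - f| > eps) < infinity, the Borel-Cantelli lemma gives
        m(limsup_k {|f_k - f| > eps}) = 0, i.e. for a.e. x, |f_k(x) - f(x)| <= eps for all large k.
        Applying this with eps = 1/j for j = 1, 2, ... and intersecting the countably many full-measure sets,
        for a.e. x we get limsup_k |f_k(x) - f(x)| <= 1/j for every j, hence f_k -> f almost everywhere.
Conclusion: series converges; Borel-Cantelli yields f_k -> f a.e.


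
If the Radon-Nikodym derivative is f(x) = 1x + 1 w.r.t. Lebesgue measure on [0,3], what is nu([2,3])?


nu(A) = integral_A (dnu/dmu) dmu = integral_2^3 (1x + 1) dx
Step 1: Antiderivative F(x) = (1/2)x^2 + 1x
Step 2: F(3) = (1/2)*3^2 + 1*3 = 4.5 + 3 = 7.5
Step 3: F(2) = (1/2)*2^2 + 1*2 = 2 + 2 = 4
Step 4: nu([2,3]) = F(3) - F(2) = 7.5 - 4 = 3.5


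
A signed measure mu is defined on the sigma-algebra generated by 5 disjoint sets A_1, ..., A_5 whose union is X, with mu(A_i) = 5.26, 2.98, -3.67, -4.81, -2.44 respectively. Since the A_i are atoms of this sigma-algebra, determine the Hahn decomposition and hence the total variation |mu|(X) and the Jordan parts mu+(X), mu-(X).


Step 1: Every measurable set is a union of atoms (the cells / points), so a Hahn decomposition is
  obtained by grouping atoms by sign: P = union of atoms with mu > 0, N = union of the remaining atoms.
  Atoms in P (indices): 1, 2;  atoms in N (indices): 3, 4, 5
  Positive values: 5.26, 2.98
  Negative values: -3.67, -4.81, -2.44
Step 2: mu+(X) = mu(P) = sum of positive atom values = 8.24
Step 3: mu-(X) = -mu(N) = sum of |negative atom values| = 10.92
Step 4: |mu|(X) = mu+(X) + mu-(X) = 8.24 + 10.92 = 19.16


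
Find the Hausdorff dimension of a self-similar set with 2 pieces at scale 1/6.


For a self-similar set with N copies scaled by 1/r:
dim_H = log(N)/log(r) = log(2)/log(6)
= 0.693147/1.791759
= 0.386853


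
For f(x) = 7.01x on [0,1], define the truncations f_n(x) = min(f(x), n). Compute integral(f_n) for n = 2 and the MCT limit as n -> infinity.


f(x) = 7.01x on [0,1]; f_n(x) = min(7.01x, n). At n = 2:
Step 1: f(x) reaches 2 at x = 2/7.01 = 0.285307
Step 2: integral(f_2) = integral(7.01x, 0, 0.285307) + integral(2, 0.285307, 1)
       = 7.01*0.285307^2/2 + 2*(1 - 0.285307)
       = 0.285307 + 1.429387
       = 1.714693
Step 3: As n -> infinity, f_n increases to f, so by MCT integral(f_n) -> integral(f) = 7.01/2 = 3.505.
Convergence: integral(f_2) = 1.714693 -> 3.505 as n -> infinity


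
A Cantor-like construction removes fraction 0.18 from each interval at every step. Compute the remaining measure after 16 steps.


Step 1: At each step, fraction remaining = 1 - 0.18 = 0.82
Step 2: After 16 steps, measure = (0.82)^16
Result = 0.041785


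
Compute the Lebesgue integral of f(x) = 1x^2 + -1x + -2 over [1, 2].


The Lebesgue integral of a Riemann-integrable function agrees with the Riemann integral.
Antiderivative F(x) = (1/3)x^3 + (-1/2)x^2 + -2x
F(2) = (1/3)*2^3 + (-1/2)*2^2 + -2*2
     = (1/3)*8 + (-1/2)*4 + -2*2
     = 2.666667 + -2 + -4
     = -3.333333
F(1) = -2.166667
Integral = F(2) - F(1) = -3.333333 - -2.166667 = -1.166667


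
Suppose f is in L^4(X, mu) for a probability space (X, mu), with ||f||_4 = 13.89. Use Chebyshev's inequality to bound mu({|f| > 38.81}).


Chebyshev/Markov inequality: mu(|f| > eps) <= (||f||_p / eps)^p
Step 1: ||f||_4 / eps = 13.89 / 38.81 = 0.357897
Step 2: Raise to power p = 4:
  (0.357897)^4 = 0.016407
Step 3: Therefore mu(|f| > 38.81) <= 0.016407


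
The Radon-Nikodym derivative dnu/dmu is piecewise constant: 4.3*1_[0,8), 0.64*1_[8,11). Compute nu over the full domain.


Integrate each piece of the Radon-Nikodym derivative:
Step 1: integral_0^8 4.3 dx = 4.3*(8-0) = 4.3*8 = 34.4
Step 2: integral_8^11 0.64 dx = 0.64*(11-8) = 0.64*3 = 1.92
Total: 34.4 + 1.92 = 36.32


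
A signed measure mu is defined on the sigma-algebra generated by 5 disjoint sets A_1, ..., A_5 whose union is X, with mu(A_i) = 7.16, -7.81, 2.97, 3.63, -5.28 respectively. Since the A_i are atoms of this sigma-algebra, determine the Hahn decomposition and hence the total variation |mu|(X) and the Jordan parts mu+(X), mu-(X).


Step 1: Every measurable set is a union of atoms (the cells / points), so a Hahn decomposition is
  obtained by grouping atoms by sign: P = union of atoms with mu > 0, N = union of the remaining atoms.
  Atoms in P (indices): 1, 3, 4;  atoms in N (indices): 2, 5
  Positive values: 7.16, 2.97, 3.63
  Negative values: -7.81, -5.28
Step 2: mu+(X) = mu(P) = sum of positive atom values = 13.76
Step 3: mu-(X) = -mu(N) = sum of |negative atom values| = 13.09
Step 4: |mu|(X) = mu+(X) + mu-(X) = 13.76 + 13.09 = 26.85


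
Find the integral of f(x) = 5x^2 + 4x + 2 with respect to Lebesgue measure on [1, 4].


The Lebesgue integral of a Riemann-integrable function agrees with the Riemann integral.
Antiderivative F(x) = (5/3)x^3 + (4/2)x^2 + 2x
F(4) = (5/3)*4^3 + (4/2)*4^2 + 2*4
     = (5/3)*64 + (4/2)*16 + 2*4
     = 106.666667 + 32 + 8
     = 146.666667
F(1) = 5.666667
Integral = F(4) - F(1) = 146.666667 - 5.666667 = 141


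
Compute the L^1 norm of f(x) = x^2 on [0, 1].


Step 1: ||f||_1 = (integral_0^1 |x^2|^1 dx)^(1/1)
     = (integral_0^1 x^2 dx)^(1/1)
Step 2: integral_0^1 x^2 dx = [x^3/(3)] from 0 to 1 = 1^3/3
     = 1/3 = 0.333333
Step 3: ||f||_1 = (0.333333)^(1/1) = 0.333333


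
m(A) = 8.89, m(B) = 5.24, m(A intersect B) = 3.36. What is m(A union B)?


By inclusion-exclusion: m(A u B) = m(A) + m(B) - m(A n B)
= 8.89 + 5.24 - 3.36
= 10.77


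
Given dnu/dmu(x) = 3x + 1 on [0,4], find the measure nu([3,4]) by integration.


nu(A) = integral_A (dnu/dmu) dmu = integral_3^4 (3x + 1) dx
Step 1: Antiderivative F(x) = (3/2)x^2 + 1x
Step 2: F(4) = (3/2)*4^2 + 1*4 = 24 + 4 = 28
Step 3: F(3) = (3/2)*3^2 + 1*3 = 13.5 + 3 = 16.5
Step 4: nu([3,4]) = F(4) - F(3) = 28 - 16.5 = 11.5


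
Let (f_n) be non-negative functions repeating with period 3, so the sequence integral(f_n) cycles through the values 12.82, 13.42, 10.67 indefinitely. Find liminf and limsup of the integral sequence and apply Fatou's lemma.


The sequence (integral(f_n)) is periodic with period 3, repeating the values 12.82, 13.42, 10.67 indefinitely.
Step 1: For a periodic sequence, every tail (a_m, a_(m+1), ...) contains all 3 period values infinitely often.
Step 2: Hence inf of every tail = min of the period values = min(12.82, 13.42, 10.67) = 10.67.
        liminf_n integral(f_n) = sup over m of (inf of tail from m) = 10.67.
Step 3: Similarly sup of every tail = max of the period values = 13.42.
        limsup_n integral(f_n) = 13.42.
Step 4: Fatou's lemma: integral(liminf_n f_n) <= liminf_n integral(f_n) = 10.67.
        So the integral of the pointwise liminf is at most 10.67.


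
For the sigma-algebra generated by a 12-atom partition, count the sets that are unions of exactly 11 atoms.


Each element of F is a union of some subset of the 12 atoms.
Elements that are unions of exactly 11 atoms correspond to 11-element subsets of the 12 atoms.
Count = C(12, 11) = 12! / (11! * 1!) = 12.


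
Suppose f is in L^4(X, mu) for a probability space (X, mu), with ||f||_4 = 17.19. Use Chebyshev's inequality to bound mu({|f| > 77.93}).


Chebyshev/Markov inequality: mu(|f| > eps) <= (||f||_p / eps)^p
Step 1: ||f||_4 / eps = 17.19 / 77.93 = 0.220583
Step 2: Raise to power p = 4:
  (0.220583)^4 = 0.002367
Step 3: Therefore mu(|f| > 77.93) <= 0.002367


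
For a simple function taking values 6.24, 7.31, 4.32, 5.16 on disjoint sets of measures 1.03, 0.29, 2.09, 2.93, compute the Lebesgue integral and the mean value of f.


Step 1: Integral = sum(value_i * measure_i)
= 6.24*1.03 + 7.31*0.29 + 4.32*2.09 + 5.16*2.93
= 6.4272 + 2.1199 + 9.0288 + 15.1188
= 32.6947
Step 2: Total measure of domain = 1.03 + 0.29 + 2.09 + 2.93 = 6.34
Step 3: Average value = 32.6947 / 6.34 = 5.156893


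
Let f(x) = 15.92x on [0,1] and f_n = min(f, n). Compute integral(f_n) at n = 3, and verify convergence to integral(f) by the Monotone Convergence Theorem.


f(x) = 15.92x on [0,1]; f_n(x) = min(15.92x, n). At n = 3:
Step 1: f(x) reaches 3 at x = 3/15.92 = 0.188442
Step 2: integral(f_3) = integral(15.92x, 0, 0.188442) + integral(3, 0.188442, 1)
       = 15.92*0.188442^2/2 + 3*(1 - 0.188442)
       = 0.282663 + 2.434673
       = 2.717337
Step 3: As n -> infinity, f_n increases to f, so by MCT integral(f_n) -> integral(f) = 15.92/2 = 7.96.
Convergence: integral(f_3) = 2.717337 -> 7.96 as n -> infinity


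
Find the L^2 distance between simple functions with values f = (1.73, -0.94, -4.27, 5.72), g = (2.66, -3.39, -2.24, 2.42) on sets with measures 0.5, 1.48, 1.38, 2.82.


Step 1: Compute differences f_i - g_i:
  1.73 - 2.66 = -0.93
  -0.94 - -3.39 = 2.45
  -4.27 - -2.24 = -2.03
  5.72 - 2.42 = 3.3
Step 2: Compute |diff|^2 * measure for each set:
  |-0.93|^2 * 0.5 = 0.8649 * 0.5 = 0.43245
  |2.45|^2 * 1.48 = 6.0025 * 1.48 = 8.8837
  |-2.03|^2 * 1.38 = 4.1209 * 1.38 = 5.686842
  |3.3|^2 * 2.82 = 10.89 * 2.82 = 30.7098
Step 3: Sum = 45.712792
Step 4: ||f-g||_2 = (45.712792)^(1/2) = 6.761124


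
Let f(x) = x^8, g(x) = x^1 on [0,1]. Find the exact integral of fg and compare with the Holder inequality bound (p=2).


Step 1: Exact integral of f*g = integral(x^9, 0, 1) = 1/10
     = 0.1
Step 2: Holder bound with p=2, q=2:
  ||f||_p = (integral x^16 dx)^(1/2) = (1/17)^(1/2) = 0.242536
  ||g||_q = (integral x^2 dx)^(1/2) = (1/3)^(1/2) = 0.57735
Step 3: Holder bound = ||f||_p * ||g||_q = 0.242536 * 0.57735 = 0.140028
Verification: 0.1 <= 0.140028 (Holder holds)


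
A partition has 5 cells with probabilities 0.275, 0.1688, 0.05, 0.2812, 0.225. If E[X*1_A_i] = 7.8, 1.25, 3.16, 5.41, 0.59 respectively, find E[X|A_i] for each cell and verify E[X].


For each cell A_i: E[X|A_i] = E[X*1_A_i] / P(A_i)
Step 1: E[X|A_1] = 7.8 / 0.275 = 28.363636
Step 2: E[X|A_2] = 1.25 / 0.1688 = 7.405213
Step 3: E[X|A_3] = 3.16 / 0.05 = 63.2
Step 4: E[X|A_4] = 5.41 / 0.2812 = 19.238976
Step 5: E[X|A_5] = 0.59 / 0.225 = 2.622222
Verification: E[X] = sum E[X*1_A_i] = 7.8 + 1.25 + 3.16 + 5.41 + 0.59 = 18.21


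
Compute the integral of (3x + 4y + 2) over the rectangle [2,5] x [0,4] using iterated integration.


By Fubini, integrate in x first, then y.
Step 1: Fix y, integrate over x in [2,5]:
  integral(3x + 4y + 2, x=2..5)
  = 3*(5^2 - 2^2)/2 + (4y + 2)*(5 - 2)
  = 31.5 + (4y + 2)*3
  = 31.5 + 12y + 6
  = 37.5 + 12y
Step 2: Integrate over y in [0,4]:
  integral(37.5 + 12y, y=0..4)
  = 37.5*4 + 12*(4^2 - 0^2)/2
  = 150 + 96
  = 246


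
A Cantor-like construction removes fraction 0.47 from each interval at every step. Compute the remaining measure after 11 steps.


Step 1: At each step, fraction remaining = 1 - 0.47 = 0.53
Step 2: After 11 steps, measure = (0.53)^11
Result = 9.269036e-04


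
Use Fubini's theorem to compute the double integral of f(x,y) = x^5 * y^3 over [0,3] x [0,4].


By Fubini's theorem, the double integral factors as a product of single integrals:
Step 1: integral_0^3 x^5 dx = [x^6/6] from 0 to 3
     = 3^6/6 = 121.5
Step 2: integral_0^4 y^3 dy = [y^4/4] from 0 to 4
     = 4^4/4 = 64
Step 3: Double integral = 121.5 * 64 = 7776


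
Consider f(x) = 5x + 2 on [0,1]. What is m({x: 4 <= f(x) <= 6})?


f^(-1)([4, 6]) = {x : 4 <= 5x + 2 <= 6}
Solving: (4 - 2)/5 <= x <= (6 - 2)/5
= [0.4, 0.8]
Intersecting with [0,1]: [0.4, 0.8]
Measure = 0.8 - 0.4 = 0.4


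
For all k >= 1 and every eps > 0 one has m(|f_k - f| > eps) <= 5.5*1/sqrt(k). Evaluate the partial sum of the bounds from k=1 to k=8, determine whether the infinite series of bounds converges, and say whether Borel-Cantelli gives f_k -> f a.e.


Step 1: List the terms 5.5*1/sqrt(k) for k = 1 to 8:
  k=1: 5.5
  k=2: 3.889087
  k=3: 3.175426
  k=4: 2.75
  k=5: 2.459675
  k=6: 2.245366
  k=7: 2.078805
  k=8: 1.944544
Step 2: Partial sum = 5.5 + 3.889087 + 3.175426 + 2.75 + 2.459675 + 2.245366 + 2.078805 + 1.944544
     = 24.042902
Step 3: The full series sum_(k>=1) 5.5*1/sqrt(k) diverges (p-series with p = 1/2 <= 1; a nonzero constant multiple of a divergent series diverges).
Step 4: The (first) Borel-Cantelli lemma requires a summable sequence of measures, so it does not apply here;
        from this bound alone no conclusion about a.e. convergence can be drawn (convergence in measure still
        gives an a.e.-convergent subsequence, but not a.e. convergence of the whole sequence).
Conclusion: series diverges; Borel-Cantelli is inconclusive about a.e. convergence of f_k.


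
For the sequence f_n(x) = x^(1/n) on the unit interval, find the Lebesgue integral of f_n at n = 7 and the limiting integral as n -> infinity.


At n = 7: f_7(x) = x^(1/7).
Step 1: integral(x^(1/7), 0, 1) = [x^(1/7+1) / (1/7+1)] from 0 to 1
     = 1 / (1/7 + 1) = 1 / ((7+1)/7) = 7/(7+1)
     = 7/8 = 0.875
Step 2: As n -> infinity, f_n(x) = x^(1/n) -> 1 for x in (0,1], and f_n is increasing in n.
By MCT, lim_n integral(f_n) = integral(lim_n f_n) = integral(1, 0, 1) = 1.
Step 3: Verify convergence: 7/8 = 0.875 -> 1


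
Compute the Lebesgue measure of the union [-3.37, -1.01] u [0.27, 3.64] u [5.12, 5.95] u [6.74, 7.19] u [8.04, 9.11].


For pairwise disjoint intervals, m(union) = sum of lengths.
= (-1.01 - -3.37) + (3.64 - 0.27) + (5.95 - 5.12) + (7.19 - 6.74) + (9.11 - 8.04)
= 2.36 + 3.37 + 0.83 + 0.45 + 1.07
= 8.08


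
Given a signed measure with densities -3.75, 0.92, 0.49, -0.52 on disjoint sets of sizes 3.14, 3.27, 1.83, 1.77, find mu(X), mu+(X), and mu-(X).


Step 1: Compute signed measure on each set:
  Set 1: -3.75 * 3.14 = -11.775
  Set 2: 0.92 * 3.27 = 3.0084
  Set 3: 0.49 * 1.83 = 0.8967
  Set 4: -0.52 * 1.77 = -0.9204
Step 2: Total signed measure = (-11.775) + (3.0084) + (0.8967) + (-0.9204)
     = -8.7903
Step 3: Positive part mu+(X) = sum of positive contributions = 3.9051
Step 4: Negative part mu-(X) = |sum of negative contributions| = 12.6954


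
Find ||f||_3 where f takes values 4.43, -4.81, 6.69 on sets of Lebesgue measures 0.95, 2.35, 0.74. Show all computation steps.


Step 1: Compute |f_i|^3 for each value:
  |4.43|^3 = 86.938307
  |-4.81|^3 = 111.284641
  |6.69|^3 = 299.418309
Step 2: Multiply by measures and sum:
  86.938307 * 0.95 = 82.591392
  111.284641 * 2.35 = 261.518906
  299.418309 * 0.74 = 221.569549
Sum = 82.591392 + 261.518906 + 221.569549 = 565.679847
Step 3: Take the p-th root:
||f||_3 = (565.679847)^(1/3) = 8.270344


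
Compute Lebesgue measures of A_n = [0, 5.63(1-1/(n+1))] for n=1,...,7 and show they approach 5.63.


By continuity of measure from below: if A_n increases to A, then m(A_n) -> m(A).
Here A = [0, 5.63], so m(A) = 5.63
Step 1: a_1 = 5.63*(1 - 1/2) = 2.815, m(A_1) = 2.815
Step 2: a_2 = 5.63*(1 - 1/3) = 3.7533, m(A_2) = 3.7533
Step 3: a_3 = 5.63*(1 - 1/4) = 4.2225, m(A_3) = 4.2225
Step 4: a_4 = 5.63*(1 - 1/5) = 4.504, m(A_4) = 4.504
Step 5: a_5 = 5.63*(1 - 1/6) = 4.6917, m(A_5) = 4.6917
Step 6: a_6 = 5.63*(1 - 1/7) = 4.8257, m(A_6) = 4.8257
Step 7: a_7 = 5.63*(1 - 1/8) = 4.9262, m(A_7) = 4.9262
Limit: m(A_n) -> m([0,5.63]) = 5.63


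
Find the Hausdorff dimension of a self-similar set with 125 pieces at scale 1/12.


For a self-similar set with N copies scaled by 1/r:
dim_H = log(N)/log(r) = log(125)/log(12)
= 4.828314/2.484907
= 1.943056


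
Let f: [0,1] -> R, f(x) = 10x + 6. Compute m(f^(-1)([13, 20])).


f^(-1)([13, 20]) = {x : 13 <= 10x + 6 <= 20}
Solving: (13 - 6)/10 <= x <= (20 - 6)/10
= [0.7, 1.4]
Intersecting with [0,1]: [0.7, 1]
Measure = 1 - 0.7 = 0.3


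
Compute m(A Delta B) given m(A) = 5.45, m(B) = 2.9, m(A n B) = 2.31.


m(A Delta B) = m(A) + m(B) - 2*m(A n B)
= 5.45 + 2.9 - 2*2.31
= 5.45 + 2.9 - 4.62
= 3.73


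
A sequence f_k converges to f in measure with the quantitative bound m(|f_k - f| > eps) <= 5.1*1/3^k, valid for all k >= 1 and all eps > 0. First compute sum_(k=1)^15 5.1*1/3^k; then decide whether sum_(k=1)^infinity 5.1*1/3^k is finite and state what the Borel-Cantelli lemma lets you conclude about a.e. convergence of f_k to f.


Step 1: List the terms 5.1*1/3^k for k = 1 to 15:
  k=1: 1.7
  k=2: 0.566667
  k=3: 0.188889
  k=4: 0.062963
  k=5: 0.020988
  k=6: 0.006996
  k=7: 0.002332
  k=8: 7.773205e-04
  k=9: 2.591068e-04
  k=10: 8.636895e-05
  k=11: 2.878965e-05
  k=12: 9.596550e-06
  k=13: 3.198850e-06
  k=14: 1.066283e-06
  k=15: 3.554278e-07
Step 2: Partial sum = 1.7 + 0.566667 + 0.188889 + 0.062963 + 0.020988 + 0.006996 + 0.002332 + 7.773205e-04 + 2.591068e-04 + 8.636895e-05 + 2.878965e-05 + 9.596550e-06 + 3.198850e-06 + 1.066283e-06 + 3.554278e-07
     = 2.55
Step 3: The full series sum_(k>=1) 5.1*1/3^k converges (geometric series with ratio 1/3 < 1; a constant multiple of a convergent series converges).
Step 4: Fix eps > 0. Since sum_k m(|f_k - f| > eps) < infinity, the Borel-Cantelli lemma gives
        m(limsup_k {|f_k - f| > eps}) = 0, i.e. for a.e. x, |f_k(x) - f(x)| <= eps for all large k.
        Applying this with eps = 1/j for j = 1, 2, ... and intersecting the countably many full-measure sets,
        for a.e. x we get limsup_k |f_k(x) - f(x)| <= 1/j for every j, hence f_k -> f almost everywhere.
Conclusion: series converges; Borel-Cantelli yields f_k -> f a.e.


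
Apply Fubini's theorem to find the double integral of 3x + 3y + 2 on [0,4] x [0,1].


By Fubini, integrate in x first, then y.
Step 1: Fix y, integrate over x in [0,4]:
  integral(3x + 3y + 2, x=0..4)
  = 3*(4^2 - 0^2)/2 + (3y + 2)*(4 - 0)
  = 24 + (3y + 2)*4
  = 24 + 12y + 8
  = 32 + 12y
Step 2: Integrate over y in [0,1]:
  integral(32 + 12y, y=0..1)
  = 32*1 + 12*(1^2 - 0^2)/2
  = 32 + 6
  = 38


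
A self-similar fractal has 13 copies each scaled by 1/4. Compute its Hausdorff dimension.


For a self-similar set with N copies scaled by 1/r:
dim_H = log(N)/log(r) = log(13)/log(4)
= 2.564949/1.386294
= 1.85022


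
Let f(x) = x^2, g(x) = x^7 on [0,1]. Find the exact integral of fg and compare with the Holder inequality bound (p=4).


Step 1: Exact integral of f*g = integral(x^9, 0, 1) = 1/10
     = 0.1
Step 2: Holder bound with p=4, q=1.333333:
  ||f||_p = (integral x^8 dx)^(1/4) = (1/9)^(1/4) = 0.57735
  ||g||_q = (integral x^9.333333 dx)^(1/1.333333) = (1/10.333333)^(1/1.333333) = 0.173508
Step 3: Holder bound = ||f||_p * ||g||_q = 0.57735 * 0.173508 = 0.100175
Verification: 0.1 <= 0.100175 (Holder holds)


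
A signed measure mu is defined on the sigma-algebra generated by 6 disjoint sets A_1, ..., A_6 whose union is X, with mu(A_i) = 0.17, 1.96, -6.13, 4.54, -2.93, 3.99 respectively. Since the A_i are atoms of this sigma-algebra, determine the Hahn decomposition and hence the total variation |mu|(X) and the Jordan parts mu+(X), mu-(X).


Step 1: Every measurable set is a union of atoms (the cells / points), so a Hahn decomposition is
  obtained by grouping atoms by sign: P = union of atoms with mu > 0, N = union of the remaining atoms.
  Atoms in P (indices): 1, 2, 4, 6;  atoms in N (indices): 3, 5
  Positive values: 0.17, 1.96, 4.54, 3.99
  Negative values: -6.13, -2.93
Step 2: mu+(X) = mu(P) = sum of positive atom values = 10.66
Step 3: mu-(X) = -mu(N) = sum of |negative atom values| = 9.06
Step 4: |mu|(X) = mu+(X) + mu-(X) = 10.66 + 9.06 = 19.72


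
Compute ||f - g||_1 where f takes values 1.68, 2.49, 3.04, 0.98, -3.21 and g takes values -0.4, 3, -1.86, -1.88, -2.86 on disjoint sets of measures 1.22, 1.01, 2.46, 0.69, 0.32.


Step 1: Compute differences f_i - g_i:
  1.68 - -0.4 = 2.08
  2.49 - 3 = -0.51
  3.04 - -1.86 = 4.9
  0.98 - -1.88 = 2.86
  -3.21 - -2.86 = -0.35
Step 2: Compute |diff|^1 * measure for each set:
  |2.08|^1 * 1.22 = 2.08 * 1.22 = 2.5376
  |-0.51|^1 * 1.01 = 0.51 * 1.01 = 0.5151
  |4.9|^1 * 2.46 = 4.9 * 2.46 = 12.054
  |2.86|^1 * 0.69 = 2.86 * 0.69 = 1.9734
  |-0.35|^1 * 0.32 = 0.35 * 0.32 = 0.112
Step 3: Sum = 17.1921
Step 4: ||f-g||_1 = (17.1921)^(1/1) = 17.1921


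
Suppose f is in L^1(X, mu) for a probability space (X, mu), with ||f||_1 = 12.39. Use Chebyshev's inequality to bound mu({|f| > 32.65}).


Chebyshev/Markov inequality: mu(|f| > eps) <= (||f||_p / eps)^p
Step 1: ||f||_1 / eps = 12.39 / 32.65 = 0.379479
Step 2: Raise to power p = 1:
  (0.379479)^1 = 0.379479
Step 3: Therefore mu(|f| > 32.65) <= 0.379479


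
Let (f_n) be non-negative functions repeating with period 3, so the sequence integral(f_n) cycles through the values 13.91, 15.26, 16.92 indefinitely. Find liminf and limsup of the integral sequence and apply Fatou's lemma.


The sequence (integral(f_n)) is periodic with period 3, repeating the values 13.91, 15.26, 16.92 indefinitely.
Step 1: For a periodic sequence, every tail (a_m, a_(m+1), ...) contains all 3 period values infinitely often.
Step 2: Hence inf of every tail = min of the period values = min(13.91, 15.26, 16.92) = 13.91.
        liminf_n integral(f_n) = sup over m of (inf of tail from m) = 13.91.
Step 3: Similarly sup of every tail = max of the period values = 16.92.
        limsup_n integral(f_n) = 16.92.
Step 4: Fatou's lemma: integral(liminf_n f_n) <= liminf_n integral(f_n) = 13.91.
        So the integral of the pointwise liminf is at most 13.91.


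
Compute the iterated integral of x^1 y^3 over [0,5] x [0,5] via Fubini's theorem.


By Fubini's theorem, the double integral factors as a product of single integrals:
Step 1: integral_0^5 x^1 dx = [x^2/2] from 0 to 5
     = 5^2/2 = 12.5
Step 2: integral_0^5 y^3 dy = [y^4/4] from 0 to 5
     = 5^4/4 = 156.25
Step 3: Double integral = 12.5 * 156.25 = 1953.125


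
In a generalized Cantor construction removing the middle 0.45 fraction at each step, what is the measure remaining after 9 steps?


Step 1: At each step, fraction remaining = 1 - 0.45 = 0.55
Step 2: After 9 steps, measure = (0.55)^9
Result = 0.004605


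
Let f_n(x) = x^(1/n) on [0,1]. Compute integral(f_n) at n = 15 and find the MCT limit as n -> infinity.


At n = 15: f_15(x) = x^(1/15).
Step 1: integral(x^(1/15), 0, 1) = [x^(1/15+1) / (1/15+1)] from 0 to 1
     = 1 / (1/15 + 1) = 1 / ((15+1)/15) = 15/(15+1)
     = 15/16 = 0.9375
Step 2: As n -> infinity, f_n(x) = x^(1/n) -> 1 for x in (0,1], and f_n is increasing in n.
By MCT, lim_n integral(f_n) = integral(lim_n f_n) = integral(1, 0, 1) = 1.
Step 3: Verify convergence: 15/16 = 0.9375 -> 1


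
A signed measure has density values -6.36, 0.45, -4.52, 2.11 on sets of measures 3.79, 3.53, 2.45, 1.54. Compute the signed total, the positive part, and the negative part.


Step 1: Compute signed measure on each set:
  Set 1: -6.36 * 3.79 = -24.1044
  Set 2: 0.45 * 3.53 = 1.5885
  Set 3: -4.52 * 2.45 = -11.074
  Set 4: 2.11 * 1.54 = 3.2494
Step 2: Total signed measure = (-24.1044) + (1.5885) + (-11.074) + (3.2494)
     = -30.3405
Step 3: Positive part mu+(X) = sum of positive contributions = 4.8379
Step 4: Negative part mu-(X) = |sum of negative contributions| = 35.1784


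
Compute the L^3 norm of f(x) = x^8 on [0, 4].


Step 1: ||f||_3 = (integral_0^4 |x^8|^3 dx)^(1/3)
     = (integral_0^4 x^24 dx)^(1/3)
Step 2: integral_0^4 x^24 dx = [x^25/(25)] from 0 to 4 = 4^25/25
     = 1125899906842624/25 = 4.503600e+13
Step 3: ||f||_3 = (4.503600e+13)^(1/3) = 35578.414584


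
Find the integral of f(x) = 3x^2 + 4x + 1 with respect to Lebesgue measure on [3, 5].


The Lebesgue integral of a Riemann-integrable function agrees with the Riemann integral.
Antiderivative F(x) = (3/3)x^3 + (4/2)x^2 + 1x
F(5) = (3/3)*5^3 + (4/2)*5^2 + 1*5
     = (3/3)*125 + (4/2)*25 + 1*5
     = 125 + 50 + 5
     = 180
F(3) = 48
Integral = F(5) - F(3) = 180 - 48 = 132


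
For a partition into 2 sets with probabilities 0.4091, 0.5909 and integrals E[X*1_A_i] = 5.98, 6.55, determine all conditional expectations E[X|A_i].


For each cell A_i: E[X|A_i] = E[X*1_A_i] / P(A_i)
Step 1: E[X|A_1] = 5.98 / 0.4091 = 14.617453
Step 2: E[X|A_2] = 6.55 / 0.5909 = 11.084786
Verification: E[X] = sum E[X*1_A_i] = 5.98 + 6.55 = 12.53


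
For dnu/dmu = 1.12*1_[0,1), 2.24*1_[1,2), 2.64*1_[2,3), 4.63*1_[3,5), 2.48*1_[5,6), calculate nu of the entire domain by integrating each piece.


Integrate each piece of the Radon-Nikodym derivative:
Step 1: integral_0^1 1.12 dx = 1.12*(1-0) = 1.12*1 = 1.12
Step 2: integral_1^2 2.24 dx = 2.24*(2-1) = 2.24*1 = 2.24
Step 3: integral_2^3 2.64 dx = 2.64*(3-2) = 2.64*1 = 2.64
Step 4: integral_3^5 4.63 dx = 4.63*(5-3) = 4.63*2 = 9.26
Step 5: integral_5^6 2.48 dx = 2.48*(6-5) = 2.48*1 = 2.48
Total: 1.12 + 2.24 + 2.64 + 9.26 + 2.48 = 17.74


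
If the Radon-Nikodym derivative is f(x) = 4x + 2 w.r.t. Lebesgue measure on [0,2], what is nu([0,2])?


nu(A) = integral_A (dnu/dmu) dmu = integral_0^2 (4x + 2) dx
Step 1: Antiderivative F(x) = (4/2)x^2 + 2x
Step 2: F(2) = (4/2)*2^2 + 2*2 = 8 + 4 = 12
Step 3: F(0) = (4/2)*0^2 + 2*0 = 0.0 + 0 = 0.0
Step 4: nu([0,2]) = F(2) - F(0) = 12 - 0.0 = 12


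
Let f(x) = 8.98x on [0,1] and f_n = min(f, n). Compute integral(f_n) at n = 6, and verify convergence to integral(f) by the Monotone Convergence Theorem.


f(x) = 8.98x on [0,1]; f_n(x) = min(8.98x, n). At n = 6:
Step 1: f(x) reaches 6 at x = 6/8.98 = 0.668151
Step 2: integral(f_6) = integral(8.98x, 0, 0.668151) + integral(6, 0.668151, 1)
       = 8.98*0.668151^2/2 + 6*(1 - 0.668151)
       = 2.004454 + 1.991091
       = 3.995546
Step 3: As n -> infinity, f_n increases to f, so by MCT integral(f_n) -> integral(f) = 8.98/2 = 4.49.
Convergence: integral(f_6) = 3.995546 -> 4.49 as n -> infinity


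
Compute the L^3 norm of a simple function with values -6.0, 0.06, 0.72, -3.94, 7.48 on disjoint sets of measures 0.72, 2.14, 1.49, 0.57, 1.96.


Step 1: Compute |f_i|^3 for each value:
  |-6.0|^3 = 216
  |0.06|^3 = 2.160000e-04
  |0.72|^3 = 0.373248
  |-3.94|^3 = 61.162984
  |7.48|^3 = 418.508992
Step 2: Multiply by measures and sum:
  216 * 0.72 = 155.52
  2.160000e-04 * 2.14 = 4.622400e-04
  0.373248 * 1.49 = 0.55614
  61.162984 * 0.57 = 34.862901
  418.508992 * 1.96 = 820.277624
Sum = 155.52 + 4.622400e-04 + 0.55614 + 34.862901 + 820.277624 = 1011.217127
Step 3: Take the p-th root:
||f||_3 = (1011.217127)^(1/3) = 10.037251


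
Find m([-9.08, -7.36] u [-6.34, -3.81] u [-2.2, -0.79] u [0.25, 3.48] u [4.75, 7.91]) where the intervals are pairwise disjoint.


For pairwise disjoint intervals, m(union) = sum of lengths.
= (-7.36 - -9.08) + (-3.81 - -6.34) + (-0.79 - -2.2) + (3.48 - 0.25) + (7.91 - 4.75)
= 1.72 + 2.53 + 1.41 + 3.23 + 3.16
= 12.05


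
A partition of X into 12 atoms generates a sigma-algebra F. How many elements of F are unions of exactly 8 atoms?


Each element of F is a union of some subset of the 12 atoms.
Elements that are unions of exactly 8 atoms correspond to 8-element subsets of the 12 atoms.
Count = C(12, 8) = 12! / (8! * 4!) = 495.


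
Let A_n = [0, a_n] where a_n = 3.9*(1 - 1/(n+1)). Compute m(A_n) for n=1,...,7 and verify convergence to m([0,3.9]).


By continuity of measure from below: if A_n increases to A, then m(A_n) -> m(A).
Here A = [0, 3.9], so m(A) = 3.9
Step 1: a_1 = 3.9*(1 - 1/2) = 1.95, m(A_1) = 1.95
Step 2: a_2 = 3.9*(1 - 1/3) = 2.6, m(A_2) = 2.6
Step 3: a_3 = 3.9*(1 - 1/4) = 2.925, m(A_3) = 2.925
Step 4: a_4 = 3.9*(1 - 1/5) = 3.12, m(A_4) = 3.12
Step 5: a_5 = 3.9*(1 - 1/6) = 3.25, m(A_5) = 3.25
Step 6: a_6 = 3.9*(1 - 1/7) = 3.3429, m(A_6) = 3.3429
Step 7: a_7 = 3.9*(1 - 1/8) = 3.4125, m(A_7) = 3.4125
Limit: m(A_n) -> m([0,3.9]) = 3.9


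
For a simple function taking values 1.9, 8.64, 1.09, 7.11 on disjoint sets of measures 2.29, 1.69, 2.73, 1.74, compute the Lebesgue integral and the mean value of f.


Step 1: Integral = sum(value_i * measure_i)
= 1.9*2.29 + 8.64*1.69 + 1.09*2.73 + 7.11*1.74
= 4.351 + 14.6016 + 2.9757 + 12.3714
= 34.2997
Step 2: Total measure of domain = 2.29 + 1.69 + 2.73 + 1.74 = 8.45
Step 3: Average value = 34.2997 / 8.45 = 4.059136


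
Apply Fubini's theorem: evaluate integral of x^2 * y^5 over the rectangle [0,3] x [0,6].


By Fubini's theorem, the double integral factors as a product of single integrals:
Step 1: integral_0^3 x^2 dx = [x^3/3] from 0 to 3
     = 3^3/3 = 9
Step 2: integral_0^6 y^5 dy = [y^6/6] from 0 to 6
     = 6^6/6 = 7776
Step 3: Double integral = 9 * 7776 = 69984


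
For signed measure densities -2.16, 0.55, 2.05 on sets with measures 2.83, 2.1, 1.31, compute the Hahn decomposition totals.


Step 1: Compute signed measure on each set:
  Set 1: -2.16 * 2.83 = -6.1128
  Set 2: 0.55 * 2.1 = 1.155
  Set 3: 2.05 * 1.31 = 2.6855
Step 2: Total signed measure = (-6.1128) + (1.155) + (2.6855)
     = -2.2723
Step 3: Positive part mu+(X) = sum of positive contributions = 3.8405
Step 4: Negative part mu-(X) = |sum of negative contributions| = 6.1128


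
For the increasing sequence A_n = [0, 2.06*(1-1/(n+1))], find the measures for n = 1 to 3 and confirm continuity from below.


By continuity of measure from below: if A_n increases to A, then m(A_n) -> m(A).
Here A = [0, 2.06], so m(A) = 2.06
Step 1: a_1 = 2.06*(1 - 1/2) = 1.03, m(A_1) = 1.03
Step 2: a_2 = 2.06*(1 - 1/3) = 1.3733, m(A_2) = 1.3733
Step 3: a_3 = 2.06*(1 - 1/4) = 1.545, m(A_3) = 1.545
Limit: m(A_n) -> m([0,2.06]) = 2.06


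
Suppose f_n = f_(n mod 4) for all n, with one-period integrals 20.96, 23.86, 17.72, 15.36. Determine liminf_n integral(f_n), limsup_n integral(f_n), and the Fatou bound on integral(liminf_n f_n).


The sequence (integral(f_n)) is periodic with period 4, repeating the values 20.96, 23.86, 17.72, 15.36 indefinitely.
Step 1: For a periodic sequence, every tail (a_m, a_(m+1), ...) contains all 4 period values infinitely often.
Step 2: Hence inf of every tail = min of the period values = min(20.96, 23.86, 17.72, 15.36) = 15.36.
        liminf_n integral(f_n) = sup over m of (inf of tail from m) = 15.36.
Step 3: Similarly sup of every tail = max of the period values = 23.86.
        limsup_n integral(f_n) = 23.86.
Step 4: Fatou's lemma: integral(liminf_n f_n) <= liminf_n integral(f_n) = 15.36.
        So the integral of the pointwise liminf is at most 15.36.


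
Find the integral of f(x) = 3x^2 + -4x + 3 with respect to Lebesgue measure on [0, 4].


The Lebesgue integral of a Riemann-integrable function agrees with the Riemann integral.
Antiderivative F(x) = (3/3)x^3 + (-4/2)x^2 + 3x
F(4) = (3/3)*4^3 + (-4/2)*4^2 + 3*4
     = (3/3)*64 + (-4/2)*16 + 3*4
     = 64 + -32 + 12
     = 44
F(0) = 0.0
Integral = F(4) - F(0) = 44 - 0.0 = 44


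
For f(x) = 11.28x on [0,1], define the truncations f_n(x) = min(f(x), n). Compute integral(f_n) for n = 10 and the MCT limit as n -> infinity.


f(x) = 11.28x on [0,1]; f_n(x) = min(11.28x, n). At n = 10:
Step 1: f(x) reaches 10 at x = 10/11.28 = 0.886525
Step 2: integral(f_10) = integral(11.28x, 0, 0.886525) + integral(10, 0.886525, 1)
       = 11.28*0.886525^2/2 + 10*(1 - 0.886525)
       = 4.432624 + 1.134752
       = 5.567376
Step 3: As n -> infinity, f_n increases to f, so by MCT integral(f_n) -> integral(f) = 11.28/2 = 5.64.
Convergence: integral(f_10) = 5.567376 -> 5.64 as n -> infinity


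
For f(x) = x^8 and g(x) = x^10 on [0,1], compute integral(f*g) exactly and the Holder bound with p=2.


Step 1: Exact integral of f*g = integral(x^18, 0, 1) = 1/19
     = 0.052632
Step 2: Holder bound with p=2, q=2:
  ||f||_p = (integral x^16 dx)^(1/2) = (1/17)^(1/2) = 0.242536
  ||g||_q = (integral x^20 dx)^(1/2) = (1/21)^(1/2) = 0.218218
Step 3: Holder bound = ||f||_p * ||g||_q = 0.242536 * 0.218218 = 0.052926
Verification: 0.052632 <= 0.052926 (Holder holds)


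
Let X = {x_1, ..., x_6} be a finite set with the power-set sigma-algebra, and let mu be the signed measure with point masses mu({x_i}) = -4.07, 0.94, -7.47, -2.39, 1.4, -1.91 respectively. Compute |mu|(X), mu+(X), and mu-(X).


Step 1: Every measurable set is a union of atoms (the cells / points), so a Hahn decomposition is
  obtained by grouping atoms by sign: P = union of atoms with mu > 0, N = union of the remaining atoms.
  Atoms in P (indices): 2, 5;  atoms in N (indices): 1, 3, 4, 6
  Positive values: 0.94, 1.4
  Negative values: -4.07, -7.47, -2.39, -1.91
Step 2: mu+(X) = mu(P) = sum of positive atom values = 2.34
Step 3: mu-(X) = -mu(N) = sum of |negative atom values| = 15.84
Step 4: |mu|(X) = mu+(X) + mu-(X) = 2.34 + 15.84 = 18.18
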